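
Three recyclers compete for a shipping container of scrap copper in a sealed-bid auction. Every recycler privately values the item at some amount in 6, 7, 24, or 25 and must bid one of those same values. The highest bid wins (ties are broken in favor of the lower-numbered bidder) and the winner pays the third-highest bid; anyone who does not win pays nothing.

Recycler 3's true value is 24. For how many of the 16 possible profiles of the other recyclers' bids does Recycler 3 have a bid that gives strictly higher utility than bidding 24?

4

Others bid (6, 24): truth gives 0; bid 25 gives 18 > 0. Violating.
Others bid (7, 24): truth gives 0; bid 25 gives 17 > 0. Violating.
Others bid (24, 6): truth gives 0; bid 25 gives 18 > 0. Violating.
Others bid (24, 7): truth gives 0; bid 25 gives 17 > 0. Violating.
Others bid (6, 6): truth gives 18; no alternative beats it.
Others bid (6, 7): truth gives 18; no alternative beats it.
(Checking all 16 profiles: 4 have a profitable deviation, 12 do not.)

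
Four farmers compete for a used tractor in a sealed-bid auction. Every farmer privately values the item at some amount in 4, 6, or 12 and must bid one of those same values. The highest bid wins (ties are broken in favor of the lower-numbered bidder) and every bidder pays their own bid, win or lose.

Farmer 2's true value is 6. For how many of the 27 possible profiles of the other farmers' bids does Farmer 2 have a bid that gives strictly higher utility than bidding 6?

23

Others bid (4, 4, 12): truth gives -6; bid 4 gives -4 > -6. Violating.
Others bid (4, 6, 12): truth gives -6; bid 4 gives -4 > -6. Violating.
Others bid (4, 12, 4): truth gives -6; bid 4 gives -4 > -6. Violating.
Others bid (4, 12, 6): truth gives -6; bid 4 gives -4 > -6. Violating.
Others bid (4, 4, 4): truth gives 0; no alternative beats it.
Others bid (4, 4, 6): truth gives 0; no alternative beats it.
(Checking all 27 profiles: 23 have a profitable deviation, 4 do not.)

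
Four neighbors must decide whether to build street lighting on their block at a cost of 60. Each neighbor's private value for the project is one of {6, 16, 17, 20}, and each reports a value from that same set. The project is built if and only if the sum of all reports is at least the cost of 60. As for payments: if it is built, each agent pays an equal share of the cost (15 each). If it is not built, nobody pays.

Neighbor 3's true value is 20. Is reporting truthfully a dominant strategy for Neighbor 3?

Yes

Check each profile of the others' reports and compare truth against every alternative report.
Others report (6, 16, 20): truth gives 5, best alternative gives 0.
Others report (6, 17, 17): truth gives 5, best alternative gives 0.
Others report (6, 20, 16): truth gives 5, best alternative gives 0.
Others report (16, 6, 20): truth gives 5, best alternative gives 0.
Others report (16, 20, 6): truth gives 5, best alternative gives 0.
Others report (17, 6, 17): truth gives 5, best alternative gives 0.
(Remaining 58 profiles checked similarly; truth is weakly best in each.)
In every case the truthful report is at least as good as any alternative, so it is a dominant strategy.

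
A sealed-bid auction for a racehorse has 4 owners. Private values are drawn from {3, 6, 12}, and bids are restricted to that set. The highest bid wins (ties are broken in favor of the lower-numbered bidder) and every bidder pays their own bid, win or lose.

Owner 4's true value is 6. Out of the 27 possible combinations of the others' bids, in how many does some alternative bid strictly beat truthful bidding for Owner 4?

26

Others bid (3, 3, 6): truth gives -6; bid 3 gives -3 > -6. Violating.
Others bid (3, 3, 12): truth gives -6; bid 3 gives -3 > -6. Violating.
Others bid (3, 6, 3): truth gives -6; bid 3 gives -3 > -6. Violating.
Others bid (3, 6, 6): truth gives -6; bid 3 gives -3 > -6. Violating.
Others bid (3, 3, 3): truth gives 0; no alternative beats it.
(Checking all 27 profiles: 26 have a profitable deviation, 1 does not.)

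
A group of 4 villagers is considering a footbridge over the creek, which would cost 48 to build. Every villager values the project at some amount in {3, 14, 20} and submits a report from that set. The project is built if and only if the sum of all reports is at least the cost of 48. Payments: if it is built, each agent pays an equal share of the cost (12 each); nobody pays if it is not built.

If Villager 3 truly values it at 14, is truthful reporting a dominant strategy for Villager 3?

No

Consider the case where Villager 1 reports 3, Villager 2 reports 14 and Villager 4 reports 14.
Truthful report 14: project not built, utility 0.
Report 20 instead: project built, pays 12, utility 14 - 12 = 2.
Since 2 > 0, reporting 20 is strictly better here, so truthful reporting is not dominant.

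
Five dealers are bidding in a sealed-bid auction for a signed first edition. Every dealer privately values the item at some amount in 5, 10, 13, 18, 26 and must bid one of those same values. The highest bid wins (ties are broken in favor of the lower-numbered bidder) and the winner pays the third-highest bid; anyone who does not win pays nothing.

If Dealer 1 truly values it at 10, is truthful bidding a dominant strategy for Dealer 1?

Consider the case where Dealer 2 bids 5, Dealer 3 bids 5, Dealer 4 bids 5 and Dealer 5 bids 13.
Truthful bid 10: loses, pays 0, utility 0.
Bid 13 instead: wins, pays 5, utility 10 - 5 = 5.
Since 5 > 0, bidding 13 is strictly better here, so truthful bidding is not dominant.

No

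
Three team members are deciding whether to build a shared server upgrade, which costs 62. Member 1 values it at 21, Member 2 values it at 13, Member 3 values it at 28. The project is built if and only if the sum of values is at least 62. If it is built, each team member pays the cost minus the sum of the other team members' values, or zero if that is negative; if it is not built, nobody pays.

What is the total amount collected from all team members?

Total value 62 ≥ cost 62, so it is built.
Member 1: others sum to 41; max(0, 62 - 41) = 21.
Member 2: others sum to 49; max(0, 62 - 49) = 13.
Member 3: others sum to 34; max(0, 62 - 34) = 28.
Total collected = 21 + 13 + 28 = 62.

62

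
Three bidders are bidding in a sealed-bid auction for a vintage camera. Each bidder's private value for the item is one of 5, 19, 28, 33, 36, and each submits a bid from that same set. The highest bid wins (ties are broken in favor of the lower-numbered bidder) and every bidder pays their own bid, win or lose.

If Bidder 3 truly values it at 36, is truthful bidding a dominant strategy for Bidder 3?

No

Consider the case where Bidder 1 bids 5 and Bidder 2 bids 5.
Truthful bid 36: wins, pays 36, utility 36 - 36 = 0.
Bid 19 instead: wins, pays 19, utility 36 - 19 = 17.
Since 17 > 0, bidding 19 is strictly better here, so truthful bidding is not dominant.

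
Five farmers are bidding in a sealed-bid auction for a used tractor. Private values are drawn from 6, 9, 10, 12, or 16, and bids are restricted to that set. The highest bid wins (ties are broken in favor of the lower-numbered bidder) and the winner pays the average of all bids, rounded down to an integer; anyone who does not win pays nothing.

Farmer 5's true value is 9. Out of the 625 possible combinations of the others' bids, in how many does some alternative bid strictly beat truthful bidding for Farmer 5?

Others bid (6, 6, 6, 9): truth gives 0; bid 10 gives 2 > 0. Violating.
Others bid (6, 6, 6, 10): truth gives 0; bid 12 gives 1 > 0. Violating.
Others bid (6, 6, 9, 6): truth gives 0; bid 10 gives 2 > 0. Violating.
Others bid (6, 6, 9, 9): truth gives 0; bid 10 gives 1 > 0. Violating.
Others bid (6, 6, 6, 6): truth gives 3; no alternative beats it.
Others bid (6, 6, 6, 12): truth gives 0; no alternative beats it.
(Checking all 625 profiles: 36 have a profitable deviation, 589 do not.)

36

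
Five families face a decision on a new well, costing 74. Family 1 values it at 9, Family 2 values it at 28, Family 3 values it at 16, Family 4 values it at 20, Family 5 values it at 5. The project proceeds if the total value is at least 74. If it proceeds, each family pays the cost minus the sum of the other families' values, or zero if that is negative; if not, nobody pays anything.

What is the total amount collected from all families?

58

Total value 78 ≥ cost 74, so it is built.
Family 1: others sum to 69; max(0, 74 - 69) = 5.
Family 2: others sum to 50; max(0, 74 - 50) = 24.
Family 3: others sum to 62; max(0, 74 - 62) = 12.
Family 4: others sum to 58; max(0, 74 - 58) = 16.
Family 5: others sum to 73; max(0, 74 - 73) = 1.
Total collected = 5 + 24 + 12 + 16 + 1 = 58.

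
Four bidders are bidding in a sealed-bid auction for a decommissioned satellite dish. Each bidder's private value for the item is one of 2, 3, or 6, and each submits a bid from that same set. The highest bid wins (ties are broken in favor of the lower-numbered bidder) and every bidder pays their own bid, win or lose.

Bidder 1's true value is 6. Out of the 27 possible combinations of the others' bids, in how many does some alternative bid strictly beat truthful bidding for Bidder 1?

Others bid (2, 2, 2): truth gives 0; bid 2 gives 4 > 0. Violating.
Others bid (2, 2, 3): truth gives 0; bid 3 gives 3 > 0. Violating.
Others bid (2, 3, 2): truth gives 0; bid 3 gives 3 > 0. Violating.
Others bid (2, 3, 3): truth gives 0; bid 3 gives 3 > 0. Violating.
Others bid (2, 2, 6): truth gives 0; no alternative beats it.
Others bid (2, 3, 6): truth gives 0; no alternative beats it.
(Checking all 27 profiles: 8 have a profitable deviation, 19 do not.)

8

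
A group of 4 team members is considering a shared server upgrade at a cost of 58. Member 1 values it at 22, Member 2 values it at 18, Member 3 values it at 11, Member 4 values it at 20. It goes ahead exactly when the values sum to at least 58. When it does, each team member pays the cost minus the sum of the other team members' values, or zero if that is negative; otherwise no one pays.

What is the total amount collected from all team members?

Total value 71 ≥ cost 58, so it is built.
Member 1: others sum to 49; max(0, 58 - 49) = 9.
Member 2: others sum to 53; max(0, 58 - 53) = 5.
Member 3: others sum to 60; max(0, 58 - 60) = 0.
Member 4: others sum to 51; max(0, 58 - 51) = 7.
Total collected = 9 + 5 + 0 + 7 = 21.

21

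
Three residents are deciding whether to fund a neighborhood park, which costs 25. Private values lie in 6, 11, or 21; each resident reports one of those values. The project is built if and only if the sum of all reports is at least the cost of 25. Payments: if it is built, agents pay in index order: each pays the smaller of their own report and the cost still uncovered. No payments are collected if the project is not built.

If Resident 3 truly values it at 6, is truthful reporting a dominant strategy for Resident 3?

Check each profile of the others' reports and compare truth against every alternative report.
Others report (6, 11): truth gives 0, best alternative gives -2.
Others report (11, 6): truth gives 0, best alternative gives -2.
Others report (6, 21): truth gives 6, best alternative gives 6.
Others report (11, 21): truth gives 6, best alternative gives 6.
Others report (21, 6): truth gives 6, best alternative gives 6.
Others report (21, 11): truth gives 6, best alternative gives 6.
(Remaining 3 profiles checked similarly; truth is weakly best in each.)
In every case the truthful report is at least as good as any alternative, so it is a dominant strategy.

Yes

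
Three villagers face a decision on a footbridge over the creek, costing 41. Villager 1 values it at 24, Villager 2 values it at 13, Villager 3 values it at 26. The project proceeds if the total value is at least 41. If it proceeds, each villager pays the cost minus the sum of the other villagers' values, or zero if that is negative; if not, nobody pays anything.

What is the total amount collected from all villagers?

6

Total value 63 ≥ cost 41, so it is built.
Villager 1: others sum to 39; max(0, 41 - 39) = 2.
Villager 2: others sum to 50; max(0, 41 - 50) = 0.
Villager 3: others sum to 37; max(0, 41 - 37) = 4.
Total collected = 2 + 0 + 4 = 6.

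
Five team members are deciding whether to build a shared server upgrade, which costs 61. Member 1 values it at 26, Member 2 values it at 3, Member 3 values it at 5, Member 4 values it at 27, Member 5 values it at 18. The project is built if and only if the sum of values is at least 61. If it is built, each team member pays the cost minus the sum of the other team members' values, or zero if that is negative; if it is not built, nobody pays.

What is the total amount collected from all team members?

Total value 79 ≥ cost 61, so it is built.
Member 1: others sum to 53; max(0, 61 - 53) = 8.
Member 2: others sum to 76; max(0, 61 - 76) = 0.
Member 3: others sum to 74; max(0, 61 - 74) = 0.
Member 4: others sum to 52; max(0, 61 - 52) = 9.
Member 5: others sum to 61; max(0, 61 - 61) = 0.
Total collected = 8 + 0 + 0 + 9 + 0 = 17.

17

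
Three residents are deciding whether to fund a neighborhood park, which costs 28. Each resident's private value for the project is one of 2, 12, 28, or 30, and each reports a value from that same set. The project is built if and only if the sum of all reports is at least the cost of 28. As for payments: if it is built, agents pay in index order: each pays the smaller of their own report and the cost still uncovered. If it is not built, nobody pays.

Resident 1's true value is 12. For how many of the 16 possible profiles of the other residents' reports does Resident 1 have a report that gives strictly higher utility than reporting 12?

Others report (2, 28): truth gives 0; report 2 gives 10 > 0. Violating.
Others report (2, 30): truth gives 0; report 2 gives 10 > 0. Violating.
Others report (12, 28): truth gives 0; report 2 gives 10 > 0. Violating.
Others report (12, 30): truth gives 0; report 2 gives 10 > 0. Violating.
Others report (2, 2): truth gives 0; no alternative beats it.
Others report (2, 12): truth gives 0; no alternative beats it.
(Checking all 16 profiles: 12 have a profitable deviation, 4 do not.)

12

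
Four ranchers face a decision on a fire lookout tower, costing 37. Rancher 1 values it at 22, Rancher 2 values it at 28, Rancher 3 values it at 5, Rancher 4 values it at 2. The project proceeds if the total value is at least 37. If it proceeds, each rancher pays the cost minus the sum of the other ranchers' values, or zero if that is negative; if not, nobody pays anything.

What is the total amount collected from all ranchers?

Total value 57 ≥ cost 37, so it is built.
Rancher 1: others sum to 35; max(0, 37 - 35) = 2.
Rancher 2: others sum to 29; max(0, 37 - 29) = 8.
Rancher 3: others sum to 52; max(0, 37 - 52) = 0.
Rancher 4: others sum to 55; max(0, 37 - 55) = 0.
Total collected = 2 + 8 + 0 + 0 = 10.

10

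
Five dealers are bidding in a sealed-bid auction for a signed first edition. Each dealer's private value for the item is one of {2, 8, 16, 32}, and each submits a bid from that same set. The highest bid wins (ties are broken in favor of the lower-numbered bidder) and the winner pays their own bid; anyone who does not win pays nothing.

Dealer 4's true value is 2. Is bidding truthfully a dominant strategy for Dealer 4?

Yes

Check each profile of the others' bids and compare truth against every alternative bid.
Others bid (2, 2, 2, 2): truth gives 0, best alternative gives -6.
Others bid (2, 2, 2, 8): truth gives 0, best alternative gives -6.
Others bid (2, 2, 2, 16): truth gives 0, best alternative gives 0.
Others bid (2, 2, 2, 32): truth gives 0, best alternative gives 0.
Others bid (2, 2, 8, 2): truth gives 0, best alternative gives 0.
Others bid (2, 2, 8, 8): truth gives 0, best alternative gives 0.
(Remaining 250 profiles checked similarly; truth is weakly best in each.)
In every case the truthful bid is at least as good as any alternative, so it is a dominant strategy.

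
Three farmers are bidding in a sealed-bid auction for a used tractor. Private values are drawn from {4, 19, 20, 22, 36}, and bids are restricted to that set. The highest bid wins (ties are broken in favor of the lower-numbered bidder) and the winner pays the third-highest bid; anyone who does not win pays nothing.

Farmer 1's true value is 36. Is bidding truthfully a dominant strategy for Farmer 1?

Check each profile of the others' bids and compare truth against every alternative bid.
Others bid (4, 36): truth gives 32, best alternative gives 0.
Others bid (36, 4): truth gives 32, best alternative gives 0.
Others bid (19, 36): truth gives 17, best alternative gives 0.
Others bid (36, 19): truth gives 17, best alternative gives 0.
Others bid (20, 36): truth gives 16, best alternative gives 0.
Others bid (36, 20): truth gives 16, best alternative gives 0.
(Remaining 19 profiles checked similarly; truth is weakly best in each.)
In every case the truthful bid is at least as good as any alternative, so it is a dominant strategy.

Yes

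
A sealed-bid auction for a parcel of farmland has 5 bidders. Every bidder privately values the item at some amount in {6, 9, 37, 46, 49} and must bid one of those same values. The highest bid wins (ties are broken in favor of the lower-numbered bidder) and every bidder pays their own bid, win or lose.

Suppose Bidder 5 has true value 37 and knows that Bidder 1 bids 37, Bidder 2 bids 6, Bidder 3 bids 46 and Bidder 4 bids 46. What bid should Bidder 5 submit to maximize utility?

6

Bid 6: loses but pays 6, utility -6.
Bid 9: loses but pays 9, utility -9.
Bid 37: loses but pays 37, utility -37.
Bid 46: loses but pays 46, utility -46.
Bid 49: wins, pays 49, utility 37 - 49 = -12.
The best choice is 6 with utility -6.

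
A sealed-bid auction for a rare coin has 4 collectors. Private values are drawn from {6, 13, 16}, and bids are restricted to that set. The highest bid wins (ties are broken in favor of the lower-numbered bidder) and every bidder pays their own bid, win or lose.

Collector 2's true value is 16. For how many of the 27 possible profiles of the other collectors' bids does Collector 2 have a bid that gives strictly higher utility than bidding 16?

13

Others bid (6, 6, 6): truth gives 0; bid 13 gives 3 > 0. Violating.
Others bid (6, 6, 13): truth gives 0; bid 13 gives 3 > 0. Violating.
Others bid (6, 13, 6): truth gives 0; bid 13 gives 3 > 0. Violating.
Others bid (6, 13, 13): truth gives 0; bid 13 gives 3 > 0. Violating.
Others bid (6, 6, 16): truth gives 0; no alternative beats it.
Others bid (6, 13, 16): truth gives 0; no alternative beats it.
(Checking all 27 profiles: 13 have a profitable deviation, 14 do not.)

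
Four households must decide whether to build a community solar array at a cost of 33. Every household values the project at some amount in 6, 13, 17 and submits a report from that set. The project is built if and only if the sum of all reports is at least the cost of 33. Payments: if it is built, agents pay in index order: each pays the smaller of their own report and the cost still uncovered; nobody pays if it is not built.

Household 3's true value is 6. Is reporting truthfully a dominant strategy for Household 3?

Yes

Check each profile of the others' reports and compare truth against every alternative report.
Others report (6, 6, 13): truth gives 0, best alternative gives -7.
Others report (6, 6, 17): truth gives 0, best alternative gives -7.
Others report (6, 13, 6): truth gives 0, best alternative gives -7.
Others report (6, 13, 13): truth gives 0, best alternative gives -7.
Others report (6, 13, 17): truth gives 0, best alternative gives -7.
Others report (13, 6, 6): truth gives 0, best alternative gives -7.
(Remaining 21 profiles checked similarly; truth is weakly best in each.)
In every case the truthful report is at least as good as any alternative, so it is a dominant strategy.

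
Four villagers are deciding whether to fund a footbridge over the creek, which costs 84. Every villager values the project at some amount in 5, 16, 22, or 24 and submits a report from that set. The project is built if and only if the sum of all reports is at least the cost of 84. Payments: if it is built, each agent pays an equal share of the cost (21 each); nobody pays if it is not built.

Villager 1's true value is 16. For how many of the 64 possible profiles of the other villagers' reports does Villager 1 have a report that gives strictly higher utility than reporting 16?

Others report (22, 22, 24): truth gives -5; report 5 gives 0 > -5. Violating.
Others report (22, 24, 22): truth gives -5; report 5 gives 0 > -5. Violating.
Others report (22, 24, 24): truth gives -5; report 5 gives 0 > -5. Violating.
Others report (24, 22, 22): truth gives -5; report 5 gives 0 > -5. Violating.
Others report (5, 5, 5): truth gives 0; no alternative beats it.
Others report (5, 5, 16): truth gives 0; no alternative beats it.
(Checking all 64 profiles: 7 have a profitable deviation, 57 do not.)

7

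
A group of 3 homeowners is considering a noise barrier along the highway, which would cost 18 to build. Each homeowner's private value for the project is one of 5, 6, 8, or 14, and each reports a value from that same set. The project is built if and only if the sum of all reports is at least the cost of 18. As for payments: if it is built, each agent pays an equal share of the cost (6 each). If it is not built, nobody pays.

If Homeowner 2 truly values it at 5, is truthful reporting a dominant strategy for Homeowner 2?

Yes

Check each profile of the others' reports and compare truth against every alternative report.
Others report (6, 6): truth gives 0, best alternative gives -1.
Others report (5, 8): truth gives -1, best alternative gives -1.
Others report (5, 14): truth gives -1, best alternative gives -1.
Others report (6, 8): truth gives -1, best alternative gives -1.
Others report (6, 14): truth gives -1, best alternative gives -1.
Others report (8, 5): truth gives -1, best alternative gives -1.
(Remaining 10 profiles checked similarly; truth is weakly best in each.)
In every case the truthful report is at least as good as any alternative, so it is a dominant strategy.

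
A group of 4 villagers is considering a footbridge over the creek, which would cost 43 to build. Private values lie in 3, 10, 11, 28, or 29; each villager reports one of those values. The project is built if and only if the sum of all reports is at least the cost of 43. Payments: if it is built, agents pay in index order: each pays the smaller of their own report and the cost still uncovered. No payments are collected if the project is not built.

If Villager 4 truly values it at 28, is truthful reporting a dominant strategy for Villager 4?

Yes

Check each profile of the others' reports and compare truth against every alternative report.
Others report (3, 11, 29): truth gives 28, best alternative gives 28.
Others report (3, 28, 28): truth gives 28, best alternative gives 28.
Others report (3, 28, 29): truth gives 28, best alternative gives 28.
Others report (3, 29, 11): truth gives 28, best alternative gives 28.
Others report (3, 29, 28): truth gives 28, best alternative gives 28.
Others report (3, 29, 29): truth gives 28, best alternative gives 28.
(Remaining 119 profiles checked similarly; truth is weakly best in each.)
In every case the truthful report is at least as good as any alternative, so it is a dominant strategy.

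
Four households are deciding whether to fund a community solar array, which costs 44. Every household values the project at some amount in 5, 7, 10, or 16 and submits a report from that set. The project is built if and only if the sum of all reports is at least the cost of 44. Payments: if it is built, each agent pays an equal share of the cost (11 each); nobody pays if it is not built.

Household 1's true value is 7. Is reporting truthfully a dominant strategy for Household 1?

Consider the case where Household 2 reports 5, Household 3 reports 16 and Household 4 reports 16.
Truthful report 7: project built, pays 11, utility 7 - 11 = -4.
Report 5 instead: project not built, utility 0.
Since 0 > -4, reporting 5 is strictly better here, so truthful reporting is not dominant.

No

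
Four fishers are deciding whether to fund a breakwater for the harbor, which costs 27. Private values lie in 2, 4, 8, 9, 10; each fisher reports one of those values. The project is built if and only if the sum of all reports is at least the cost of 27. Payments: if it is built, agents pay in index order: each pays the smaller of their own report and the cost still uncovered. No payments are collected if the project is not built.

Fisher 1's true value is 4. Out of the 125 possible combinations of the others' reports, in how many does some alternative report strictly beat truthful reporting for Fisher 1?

Others report (8, 8, 9): truth gives 0; report 2 gives 2 > 0. Violating.
Others report (8, 8, 10): truth gives 0; report 2 gives 2 > 0. Violating.
Others report (8, 9, 8): truth gives 0; report 2 gives 2 > 0. Violating.
Others report (8, 9, 9): truth gives 0; report 2 gives 2 > 0. Violating.
Others report (2, 2, 2): truth gives 0; no alternative beats it.
Others report (2, 2, 4): truth gives 0; no alternative beats it.
(Checking all 125 profiles: 26 have a profitable deviation, 99 do not.)

26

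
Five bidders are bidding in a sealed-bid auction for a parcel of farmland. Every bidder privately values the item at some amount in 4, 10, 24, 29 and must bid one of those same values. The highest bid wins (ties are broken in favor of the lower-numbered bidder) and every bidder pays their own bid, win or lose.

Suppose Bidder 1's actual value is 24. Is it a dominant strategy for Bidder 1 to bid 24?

Consider the case where Bidder 2 bids 4, Bidder 3 bids 4, Bidder 4 bids 4 and Bidder 5 bids 4.
Truthful bid 24: wins, pays 24, utility 24 - 24 = 0.
Bid 4 instead: wins, pays 4, utility 24 - 4 = 20.
Since 20 > 0, bidding 4 is strictly better here, so truthful bidding is not dominant.

No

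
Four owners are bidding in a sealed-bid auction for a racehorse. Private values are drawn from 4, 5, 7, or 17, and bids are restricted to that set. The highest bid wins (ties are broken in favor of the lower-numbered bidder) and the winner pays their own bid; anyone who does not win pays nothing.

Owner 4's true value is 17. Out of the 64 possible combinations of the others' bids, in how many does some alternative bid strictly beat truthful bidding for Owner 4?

8

Others bid (4, 4, 4): truth gives 0; bid 5 gives 12 > 0. Violating.
Others bid (4, 4, 5): truth gives 0; bid 7 gives 10 > 0. Violating.
Others bid (4, 5, 4): truth gives 0; bid 7 gives 10 > 0. Violating.
Others bid (4, 5, 5): truth gives 0; bid 7 gives 10 > 0. Violating.
Others bid (4, 4, 7): truth gives 0; no alternative beats it.
Others bid (4, 4, 17): truth gives 0; no alternative beats it.
(Checking all 64 profiles: 8 have a profitable deviation, 56 do not.)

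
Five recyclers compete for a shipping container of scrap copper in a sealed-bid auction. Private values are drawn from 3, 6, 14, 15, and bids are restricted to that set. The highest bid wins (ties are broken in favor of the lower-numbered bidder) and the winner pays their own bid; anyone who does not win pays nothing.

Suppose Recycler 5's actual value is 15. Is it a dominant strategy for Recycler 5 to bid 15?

Consider the case where Recycler 1 bids 3, Recycler 2 bids 3, Recycler 3 bids 3 and Recycler 4 bids 3.
Truthful bid 15: wins, pays 15, utility 15 - 15 = 0.
Bid 6 instead: wins, pays 6, utility 15 - 6 = 9.
Since 9 > 0, bidding 6 is strictly better here, so truthful bidding is not dominant.

No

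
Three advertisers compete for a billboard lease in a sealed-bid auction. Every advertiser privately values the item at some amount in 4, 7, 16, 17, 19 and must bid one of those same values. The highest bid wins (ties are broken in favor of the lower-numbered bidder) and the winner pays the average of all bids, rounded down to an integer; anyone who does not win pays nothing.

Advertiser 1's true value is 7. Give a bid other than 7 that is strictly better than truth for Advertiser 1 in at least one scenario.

Suppose Advertiser 2 bids 4 and Advertiser 3 bids 4.
Bid 7: wins, pays 5, utility 7 - 5 = 2.
Bid 4: wins, pays 4, utility 7 - 4 = 3.
So bidding 4 beats truth here (3 > 2).

4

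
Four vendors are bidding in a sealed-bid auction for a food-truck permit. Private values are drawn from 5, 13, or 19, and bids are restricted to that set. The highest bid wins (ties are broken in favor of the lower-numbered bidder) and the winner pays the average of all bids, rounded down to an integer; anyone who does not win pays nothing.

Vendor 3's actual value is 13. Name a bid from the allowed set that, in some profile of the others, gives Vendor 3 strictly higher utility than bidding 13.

Suppose Vendor 1 bids 5, Vendor 2 bids 5 and Vendor 4 bids 19.
Bid 13: loses, pays 0, utility 0.
Bid 19: wins, pays 12, utility 13 - 12 = 1.
So bidding 19 beats truth here (1 > 0).

19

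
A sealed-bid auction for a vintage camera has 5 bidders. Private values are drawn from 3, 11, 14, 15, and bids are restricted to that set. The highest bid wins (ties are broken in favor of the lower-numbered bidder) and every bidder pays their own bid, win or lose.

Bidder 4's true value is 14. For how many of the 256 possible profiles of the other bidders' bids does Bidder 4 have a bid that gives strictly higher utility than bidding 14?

234

Others bid (3, 3, 3, 3): truth gives 0; bid 11 gives 3 > 0. Violating.
Others bid (3, 3, 3, 11): truth gives 0; bid 11 gives 3 > 0. Violating.
Others bid (3, 3, 3, 15): truth gives -14; bid 15 gives -1 > -14. Violating.
Others bid (3, 3, 11, 15): truth gives -14; bid 15 gives -1 > -14. Violating.
Others bid (3, 3, 3, 14): truth gives 0; no alternative beats it.
Others bid (3, 3, 11, 3): truth gives 0; no alternative beats it.
(Checking all 256 profiles: 234 have a profitable deviation, 22 do not.)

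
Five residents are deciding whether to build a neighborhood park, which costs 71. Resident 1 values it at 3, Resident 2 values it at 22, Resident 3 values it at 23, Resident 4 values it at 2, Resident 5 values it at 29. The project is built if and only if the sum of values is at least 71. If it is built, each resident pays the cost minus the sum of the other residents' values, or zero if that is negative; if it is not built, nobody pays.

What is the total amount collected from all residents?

50

Total value 79 ≥ cost 71, so it is built.
Resident 1: others sum to 76; max(0, 71 - 76) = 0.
Resident 2: others sum to 57; max(0, 71 - 57) = 14.
Resident 3: others sum to 56; max(0, 71 - 56) = 15.
Resident 4: others sum to 77; max(0, 71 - 77) = 0.
Resident 5: others sum to 50; max(0, 71 - 50) = 21.
Total collected = 0 + 14 + 15 + 0 + 21 = 50.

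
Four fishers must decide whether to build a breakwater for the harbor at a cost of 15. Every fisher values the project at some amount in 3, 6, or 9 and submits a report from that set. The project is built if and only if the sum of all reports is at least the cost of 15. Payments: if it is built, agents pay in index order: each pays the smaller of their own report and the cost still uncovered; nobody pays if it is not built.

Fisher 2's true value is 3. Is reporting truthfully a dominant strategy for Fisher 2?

Yes

Check each profile of the others' reports and compare truth against every alternative report.
Others report (3, 3, 3): truth gives 0, best alternative gives -3.
Others report (3, 3, 6): truth gives 0, best alternative gives -3.
Others report (3, 3, 9): truth gives 0, best alternative gives -3.
Others report (3, 6, 3): truth gives 0, best alternative gives -3.
Others report (3, 6, 6): truth gives 0, best alternative gives -3.
Others report (3, 6, 9): truth gives 0, best alternative gives -3.
(Remaining 21 profiles checked similarly; truth is weakly best in each.)
In every case the truthful report is at least as good as any alternative, so it is a dominant strategy.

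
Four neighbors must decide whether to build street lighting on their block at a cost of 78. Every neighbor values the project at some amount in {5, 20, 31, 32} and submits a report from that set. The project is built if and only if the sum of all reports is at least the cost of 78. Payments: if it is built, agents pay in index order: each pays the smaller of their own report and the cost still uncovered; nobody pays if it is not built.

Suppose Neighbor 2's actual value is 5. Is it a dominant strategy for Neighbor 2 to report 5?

Yes

Check each profile of the others' reports and compare truth against every alternative report.
Others report (5, 31, 31): truth gives 0, best alternative gives -15.
Others report (5, 31, 32): truth gives 0, best alternative gives -15.
Others report (5, 32, 31): truth gives 0, best alternative gives -15.
Others report (5, 32, 32): truth gives 0, best alternative gives -15.
Others report (20, 20, 20): truth gives 0, best alternative gives -15.
Others report (20, 20, 31): truth gives 0, best alternative gives -15.
(Remaining 58 profiles checked similarly; truth is weakly best in each.)
In every case the truthful report is at least as good as any alternative, so it is a dominant strategy.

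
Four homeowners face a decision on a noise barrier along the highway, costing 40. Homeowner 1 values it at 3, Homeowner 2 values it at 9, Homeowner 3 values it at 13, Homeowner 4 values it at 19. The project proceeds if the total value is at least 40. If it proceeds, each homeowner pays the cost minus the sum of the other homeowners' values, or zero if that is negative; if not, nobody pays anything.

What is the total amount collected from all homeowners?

Total value 44 ≥ cost 40, so it is built.
Homeowner 1: others sum to 41; max(0, 40 - 41) = 0.
Homeowner 2: others sum to 35; max(0, 40 - 35) = 5.
Homeowner 3: others sum to 31; max(0, 40 - 31) = 9.
Homeowner 4: others sum to 25; max(0, 40 - 25) = 15.
Total collected = 0 + 5 + 9 + 15 = 29.

29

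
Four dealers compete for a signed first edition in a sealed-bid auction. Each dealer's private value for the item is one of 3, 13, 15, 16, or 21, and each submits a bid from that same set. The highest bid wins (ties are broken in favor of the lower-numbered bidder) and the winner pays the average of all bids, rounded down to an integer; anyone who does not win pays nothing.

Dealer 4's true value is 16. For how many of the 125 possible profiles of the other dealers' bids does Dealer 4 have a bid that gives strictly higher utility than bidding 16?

22

Others bid (3, 3, 3): truth gives 10; bid 13 gives 11 > 10. Violating.
Others bid (3, 3, 16): truth gives 0; bid 21 gives 6 > 0. Violating.
Others bid (3, 13, 16): truth gives 0; bid 21 gives 3 > 0. Violating.
Others bid (3, 15, 16): truth gives 0; bid 21 gives 3 > 0. Violating.
Others bid (3, 3, 13): truth gives 8; no alternative beats it.
Others bid (3, 3, 15): truth gives 7; no alternative beats it.
(Checking all 125 profiles: 22 have a profitable deviation, 103 do not.)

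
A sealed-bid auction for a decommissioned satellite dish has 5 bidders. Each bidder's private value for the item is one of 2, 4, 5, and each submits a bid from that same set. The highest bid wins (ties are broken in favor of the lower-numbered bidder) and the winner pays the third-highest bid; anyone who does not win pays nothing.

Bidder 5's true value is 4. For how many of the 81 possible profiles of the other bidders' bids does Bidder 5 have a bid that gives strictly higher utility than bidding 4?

4

Others bid (2, 2, 2, 4): truth gives 0; bid 5 gives 2 > 0. Violating.
Others bid (2, 2, 4, 2): truth gives 0; bid 5 gives 2 > 0. Violating.
Others bid (2, 4, 2, 2): truth gives 0; bid 5 gives 2 > 0. Violating.
Others bid (4, 2, 2, 2): truth gives 0; bid 5 gives 2 > 0. Violating.
Others bid (2, 2, 2, 2): truth gives 2; no alternative beats it.
Others bid (2, 2, 2, 5): truth gives 0; no alternative beats it.
(Checking all 81 profiles: 4 have a profitable deviation, 77 do not.)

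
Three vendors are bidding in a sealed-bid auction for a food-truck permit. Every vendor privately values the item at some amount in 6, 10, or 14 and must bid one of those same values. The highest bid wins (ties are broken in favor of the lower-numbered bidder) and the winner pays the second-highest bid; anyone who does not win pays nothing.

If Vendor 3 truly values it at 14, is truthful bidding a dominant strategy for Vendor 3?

Yes

Check each profile of the others' bids and compare truth against every alternative bid.
Others bid (6, 10): truth gives 4, best alternative gives 0.
Others bid (10, 6): truth gives 4, best alternative gives 0.
Others bid (10, 10): truth gives 4, best alternative gives 0.
Others bid (6, 6): truth gives 8, best alternative gives 8.
Others bid (6, 14): truth gives 0, best alternative gives 0.
Others bid (10, 14): truth gives 0, best alternative gives 0.
(Remaining 3 profiles checked similarly; truth is weakly best in each.)
In every case the truthful bid is at least as good as any alternative, so it is a dominant strategy.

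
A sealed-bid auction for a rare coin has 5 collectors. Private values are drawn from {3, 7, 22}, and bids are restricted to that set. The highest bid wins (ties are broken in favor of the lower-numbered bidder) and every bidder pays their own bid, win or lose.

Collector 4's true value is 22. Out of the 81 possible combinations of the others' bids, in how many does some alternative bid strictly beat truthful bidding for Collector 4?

59

Others bid (3, 3, 3, 3): truth gives 0; bid 7 gives 15 > 0. Violating.
Others bid (3, 3, 3, 7): truth gives 0; bid 7 gives 15 > 0. Violating.
Others bid (3, 3, 22, 3): truth gives -22; bid 3 gives -3 > -22. Violating.
Others bid (3, 3, 22, 7): truth gives -22; bid 3 gives -3 > -22. Violating.
Others bid (3, 3, 3, 22): truth gives 0; no alternative beats it.
Others bid (3, 3, 7, 3): truth gives 0; no alternative beats it.
(Checking all 81 profiles: 59 have a profitable deviation, 22 do not.)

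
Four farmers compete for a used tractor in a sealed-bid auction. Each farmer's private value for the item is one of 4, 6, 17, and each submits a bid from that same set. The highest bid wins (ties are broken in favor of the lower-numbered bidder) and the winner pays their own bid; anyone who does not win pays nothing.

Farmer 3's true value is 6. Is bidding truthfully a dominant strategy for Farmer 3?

Yes

Check each profile of the others' bids and compare truth against every alternative bid.
Others bid (4, 4, 4): truth gives 0, best alternative gives 0.
Others bid (4, 4, 6): truth gives 0, best alternative gives 0.
Others bid (4, 4, 17): truth gives 0, best alternative gives 0.
Others bid (4, 6, 4): truth gives 0, best alternative gives 0.
Others bid (4, 6, 6): truth gives 0, best alternative gives 0.
Others bid (4, 6, 17): truth gives 0, best alternative gives 0.
(Remaining 21 profiles checked similarly; truth is weakly best in each.)
In every case the truthful bid is at least as good as any alternative, so it is a dominant strategy.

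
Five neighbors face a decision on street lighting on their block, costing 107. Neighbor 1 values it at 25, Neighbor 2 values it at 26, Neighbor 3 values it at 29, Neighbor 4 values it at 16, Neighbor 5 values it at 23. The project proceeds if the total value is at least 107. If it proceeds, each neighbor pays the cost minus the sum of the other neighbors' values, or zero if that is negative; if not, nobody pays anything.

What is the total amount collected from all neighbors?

Total value 119 ≥ cost 107, so it is built.
Neighbor 1: others sum to 94; max(0, 107 - 94) = 13.
Neighbor 2: others sum to 93; max(0, 107 - 93) = 14.
Neighbor 3: others sum to 90; max(0, 107 - 90) = 17.
Neighbor 4: others sum to 103; max(0, 107 - 103) = 4.
Neighbor 5: others sum to 96; max(0, 107 - 96) = 11.
Total collected = 13 + 14 + 17 + 4 + 11 = 59.

59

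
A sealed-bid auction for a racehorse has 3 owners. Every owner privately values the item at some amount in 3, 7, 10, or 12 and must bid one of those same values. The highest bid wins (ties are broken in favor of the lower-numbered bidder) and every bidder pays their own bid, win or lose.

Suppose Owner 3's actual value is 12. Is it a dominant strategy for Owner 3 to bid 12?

Consider the case where Owner 1 bids 3 and Owner 2 bids 3.
Truthful bid 12: wins, pays 12, utility 12 - 12 = 0.
Bid 7 instead: wins, pays 7, utility 12 - 7 = 5.
Since 5 > 0, bidding 7 is strictly better here, so truthful bidding is not dominant.

No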